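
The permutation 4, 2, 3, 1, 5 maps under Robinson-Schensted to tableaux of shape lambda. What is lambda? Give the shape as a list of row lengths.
[3, 1, 1]

Row-insert each entry into an empty tableau.

After inserting 4: P = [[4]].
After inserting 2: P = [[2], [4]].
After inserting 3: P = [[2, 3], [4]].
After inserting 1: P = [[1, 3], [2], [4]].
After inserting 5: P = [[1, 3, 5], [2], [4]].

The final insertion tableau P = [[1, 3, 5], [2], [4]] has shape [3, 1, 1].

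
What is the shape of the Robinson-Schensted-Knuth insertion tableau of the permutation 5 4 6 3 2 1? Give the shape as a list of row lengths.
[2, 1, 1, 1, 1]

Row-insert each entry into an empty tableau.

After inserting 5: P = [[5]].
After inserting 4: P = [[4], [5]].
After inserting 6: P = [[4, 6], [5]].
After inserting 3: P = [[3, 6], [4], [5]].
After inserting 2: P = [[2, 6], [3], [4], [5]].
After inserting 1: P = [[1, 6], [2], [3], [4], [5]].

The final insertion tableau P = [[1, 6], [2], [3], [4], [5]] has shape [2, 1, 1, 1, 1].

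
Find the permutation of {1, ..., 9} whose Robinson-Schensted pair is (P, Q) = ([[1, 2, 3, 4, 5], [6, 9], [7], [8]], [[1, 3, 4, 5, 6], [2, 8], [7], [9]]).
8 1 2 3 7 9 4 6 5

Reverse the RSK construction: for i from n down to 1, find the cell of Q containing i, remove the entry at that cell from P, and reverse-bump it up through P; the value ejected from row 1 is w(i).

Step i=9: Q has 9 at row 4, column 1; remove 8 from row 4 of P and reverse-bump: 8 enters row 3 and ejects 7; 7 enters row 2 and ejects 6; 6 enters row 1 and ejects 5. So w(9) = 5. P is now [[1, 2, 3, 4, 6], [7, 9], [8]].
Step i=8: Q has 8 at row 2, column 2; remove 9 from row 2 of P and reverse-bump: 9 enters row 1 and ejects 6. So w(8) = 6. P is now [[1, 2, 3, 4, 9], [7], [8]].
Step i=7: Q has 7 at row 3, column 1; remove 8 from row 3 of P and reverse-bump: 8 enters row 2 and ejects 7; 7 enters row 1 and ejects 4. So w(7) = 4. P is now [[1, 2, 3, 7, 9], [8]].
Step i=6: Q has 6 at row 1, column 5; remove that cell from P, ejecting 9. So w(6) = 9. P is now [[1, 2, 3, 7], [8]].
Step i=5: Q has 5 at row 1, column 4; remove that cell from P, ejecting 7. So w(5) = 7. P is now [[1, 2, 3], [8]].
Step i=4: Q has 4 at row 1, column 3; remove that cell from P, ejecting 3. So w(4) = 3. P is now [[1, 2], [8]].
Step i=3: Q has 3 at row 1, column 2; remove that cell from P, ejecting 2. So w(3) = 2. P is now [[1], [8]].
Step i=2: Q has 2 at row 2, column 1; remove 8 from row 2 of P and reverse-bump: 8 enters row 1 and ejects 1. So w(2) = 1. P is now [[8]].
Step i=1: Q has 1 at row 1, column 1; remove that cell from P, ejecting 8. So w(1) = 8. P is now [].

So w = 8 1 2 3 7 9 4 6 5.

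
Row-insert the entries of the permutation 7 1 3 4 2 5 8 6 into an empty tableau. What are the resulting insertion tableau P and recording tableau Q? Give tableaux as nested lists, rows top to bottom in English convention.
Insert each entry of the permutation into P by Schensted row insertion, recording in Q the position of each new cell.

Insert 7: appended to row 1. P = [[7]].
Insert 1: 1 bumps 7 from row 1; 7 starts row 2. P = [[1], [7]].
Insert 3: appended to row 1. P = [[1, 3], [7]].
Insert 4: appended to row 1. P = [[1, 3, 4], [7]].
Insert 2: 2 bumps 3 from row 1; 3 bumps 7 from row 2; 7 starts row 3. P = [[1, 2, 4], [3], [7]].
Insert 5: appended to row 1. P = [[1, 2, 4, 5], [3], [7]].
Insert 8: appended to row 1. P = [[1, 2, 4, 5, 8], [3], [7]].
Insert 6: 6 bumps 8 from row 1; 8 appends to row 2. P = [[1, 2, 4, 5, 6], [3, 8], [7]].

So P = [[1, 2, 4, 5, 6], [3, 8], [7]], Q = [[1, 3, 4, 6, 7], [2, 8], [5]].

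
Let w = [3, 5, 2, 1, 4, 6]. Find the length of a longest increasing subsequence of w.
3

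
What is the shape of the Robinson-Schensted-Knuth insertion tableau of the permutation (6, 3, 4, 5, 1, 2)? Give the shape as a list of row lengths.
Row-insert each entry into an empty tableau.

After inserting 6: P = [[6]].
After inserting 3: P = [[3], [6]].
After inserting 4: P = [[3, 4], [6]].
After inserting 5: P = [[3, 4, 5], [6]].
After inserting 1: P = [[1, 4, 5], [3], [6]].
After inserting 2: P = [[1, 2, 5], [3, 4], [6]].

The final insertion tableau P = [[1, 2, 5], [3, 4], [6]] has shape [3, 2, 1].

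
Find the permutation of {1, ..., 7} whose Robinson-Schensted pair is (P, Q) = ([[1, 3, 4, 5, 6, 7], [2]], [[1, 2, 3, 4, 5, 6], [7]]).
2 3 4 5 6 7 1

Reverse the RSK construction: for i from n down to 1, find the cell of Q containing i, remove the entry at that cell from P, and reverse-bump it up through P; the value ejected from row 1 is w(i).

Step i=7: Q has 7 at row 2, column 1; remove 2 from row 2 of P and reverse-bump: 2 enters row 1 and ejects 1. So w(7) = 1. P is now [[2, 3, 4, 5, 6, 7]].
Step i=6: Q has 6 at row 1, column 6; remove that cell from P, ejecting 7. So w(6) = 7. P is now [[2, 3, 4, 5, 6]].
Step i=5: Q has 5 at row 1, column 5; remove that cell from P, ejecting 6. So w(5) = 6. P is now [[2, 3, 4, 5]].
Step i=4: Q has 4 at row 1, column 4; remove that cell from P, ejecting 5. So w(4) = 5. P is now [[2, 3, 4]].
Step i=3: Q has 3 at row 1, column 3; remove that cell from P, ejecting 4. So w(3) = 4. P is now [[2, 3]].
Step i=2: Q has 2 at row 1, column 2; remove that cell from P, ejecting 3. So w(2) = 3. P is now [[2]].
Step i=1: Q has 1 at row 1, column 1; remove that cell from P, ejecting 2. So w(1) = 2. P is now [].

So w = 2 3 4 5 6 7 1.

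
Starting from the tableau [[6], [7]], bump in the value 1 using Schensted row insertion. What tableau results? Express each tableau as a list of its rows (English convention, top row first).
[[1], [6], [7]]

In row 1, 1 replaces 6 (the leftmost entry greater than 1); 6 is bumped to row 2. In row 2, 6 replaces 7 (the leftmost entry greater than 6); 7 is bumped to row 3. 7 starts a new row 3. The new tableau is [[1], [6], [7]].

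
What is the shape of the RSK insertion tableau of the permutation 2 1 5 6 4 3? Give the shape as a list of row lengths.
Row-insert each entry into an empty tableau.

After inserting 2: P = [[2]].
After inserting 1: P = [[1], [2]].
After inserting 5: P = [[1, 5], [2]].
After inserting 6: P = [[1, 5, 6], [2]].
After inserting 4: P = [[1, 4, 6], [2, 5]].
After inserting 3: P = [[1, 3, 6], [2, 4], [5]].

The final insertion tableau P = [[1, 3, 6], [2, 4], [5]] has shape [3, 2, 1].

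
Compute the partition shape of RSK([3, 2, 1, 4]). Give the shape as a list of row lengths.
RSK row insertion gives P = [[1, 4], [2], [3]], which has shape [2, 1, 1].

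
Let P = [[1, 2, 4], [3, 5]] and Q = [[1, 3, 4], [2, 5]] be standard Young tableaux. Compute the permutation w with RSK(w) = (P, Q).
3 1 2 5 4

Reverse the RSK construction: for i from n down to 1, find the cell of Q containing i, remove the entry at that cell from P, and reverse-bump it up through P; the value ejected from row 1 is w(i).

Step i=5: Q has 5 at row 2, column 2; remove 5 from row 2 of P and reverse-bump: 5 enters row 1 and ejects 4. So w(5) = 4. P is now [[1, 2, 5], [3]].
Step i=4: Q has 4 at row 1, column 3; remove that cell from P, ejecting 5. So w(4) = 5. P is now [[1, 2], [3]].
Step i=3: Q has 3 at row 1, column 2; remove that cell from P, ejecting 2. So w(3) = 2. P is now [[1], [3]].
Step i=2: Q has 2 at row 2, column 1; remove 3 from row 2 of P and reverse-bump: 3 enters row 1 and ejects 1. So w(2) = 1. P is now [[3]].
Step i=1: Q has 1 at row 1, column 1; remove that cell from P, ejecting 3. So w(1) = 3. P is now [].

So w = 3 1 2 5 4.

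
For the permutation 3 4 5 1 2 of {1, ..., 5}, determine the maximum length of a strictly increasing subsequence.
3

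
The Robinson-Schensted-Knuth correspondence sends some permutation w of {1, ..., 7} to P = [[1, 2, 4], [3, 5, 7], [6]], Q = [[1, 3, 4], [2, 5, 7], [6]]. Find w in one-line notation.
Reverse RSK: for i = n, n-1, ..., 1, locate i in Q, remove the corresponding corner cell from P, and reverse-bump its entry up through P; the value ejected from row 1 is w(i).

So w = 3 1 6 7 5 2 4.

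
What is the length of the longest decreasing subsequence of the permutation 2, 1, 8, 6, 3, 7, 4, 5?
3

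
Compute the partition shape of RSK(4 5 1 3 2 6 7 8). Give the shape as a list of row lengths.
Row-insert each entry into an empty tableau.

After inserting 4: P = [[4]].
After inserting 5: P = [[4, 5]].
After inserting 1: P = [[1, 5], [4]].
After inserting 3: P = [[1, 3], [4, 5]].
After inserting 2: P = [[1, 2], [3, 5], [4]].
After inserting 6: P = [[1, 2, 6], [3, 5], [4]].
After inserting 7: P = [[1, 2, 6, 7], [3, 5], [4]].
After inserting 8: P = [[1, 2, 6, 7, 8], [3, 5], [4]].

The final insertion tableau P = [[1, 2, 6, 7, 8], [3, 5], [4]] has shape [5, 2, 1].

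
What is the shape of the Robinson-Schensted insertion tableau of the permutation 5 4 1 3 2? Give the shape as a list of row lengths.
RSK row insertion gives P = [[1, 2], [3], [4], [5]], which has shape [2, 1, 1, 1].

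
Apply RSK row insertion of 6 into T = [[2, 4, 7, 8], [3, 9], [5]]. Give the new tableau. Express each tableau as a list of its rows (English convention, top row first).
[[2, 4, 6, 8], [3, 7], [5, 9]]

In row 1, 6 replaces 7 (the leftmost entry greater than 6); 7 is bumped to row 2. In row 2, 7 replaces 9 (the leftmost entry greater than 7); 9 is bumped to row 3. 9 is appended to row 3. The new tableau is [[2, 4, 6, 8], [3, 7], [5, 9]].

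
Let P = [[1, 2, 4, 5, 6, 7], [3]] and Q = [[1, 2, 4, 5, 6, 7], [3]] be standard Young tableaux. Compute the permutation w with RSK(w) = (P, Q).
Reverse the RSK construction: for i from n down to 1, find the cell of Q containing i, remove the entry at that cell from P, and reverse-bump it up through P; the value ejected from row 1 is w(i).

Step i=7: Q has 7 at row 1, column 6; remove that cell from P, ejecting 7. So w(7) = 7. P is now [[1, 2, 4, 5, 6], [3]].
Step i=6: Q has 6 at row 1, column 5; remove that cell from P, ejecting 6. So w(6) = 6. P is now [[1, 2, 4, 5], [3]].
Step i=5: Q has 5 at row 1, column 4; remove that cell from P, ejecting 5. So w(5) = 5. P is now [[1, 2, 4], [3]].
Step i=4: Q has 4 at row 1, column 3; remove that cell from P, ejecting 4. So w(4) = 4. P is now [[1, 2], [3]].
Step i=3: Q has 3 at row 2, column 1; remove 3 from row 2 of P and reverse-bump: 3 enters row 1 and ejects 2. So w(3) = 2. P is now [[1, 3]].
Step i=2: Q has 2 at row 1, column 2; remove that cell from P, ejecting 3. So w(2) = 3. P is now [[1]].
Step i=1: Q has 1 at row 1, column 1; remove that cell from P, ejecting 1. So w(1) = 1. P is now [].

So w = 1 3 2 4 5 6 7.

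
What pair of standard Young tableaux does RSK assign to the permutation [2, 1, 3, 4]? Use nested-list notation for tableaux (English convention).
Insert each entry of the permutation into P by Schensted row insertion, recording in Q the position of each new cell.

Insert 2: appended to row 1. P = [[2]], Q = [[1]].
Insert 1: 1 bumps 2 from row 1; 2 starts row 2. P = [[1], [2]], Q = [[1], [2]].
Insert 3: appended to row 1. P = [[1, 3], [2]], Q = [[1, 3], [2]].
Insert 4: appended to row 1. P = [[1, 3, 4], [2]], Q = [[1, 3, 4], [2]].

So P = [[1, 3, 4], [2]], Q = [[1, 3, 4], [2]].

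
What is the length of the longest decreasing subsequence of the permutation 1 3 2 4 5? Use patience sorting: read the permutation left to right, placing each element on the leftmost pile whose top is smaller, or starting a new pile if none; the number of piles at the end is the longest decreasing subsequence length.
2

1: new pile. tops = [1]
3: onto pile 1 (replacing 1). tops = [3]
2: new pile. tops = [3, 2]
4: onto pile 1 (replacing 3). tops = [4, 2]
5: onto pile 1 (replacing 4). tops = [5, 2]

2 piles, so the longest decreasing subsequence has length 2.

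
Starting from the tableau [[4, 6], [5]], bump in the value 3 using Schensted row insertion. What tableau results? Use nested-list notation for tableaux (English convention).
[[3, 6], [4], [5]]

In row 1, 3 replaces 4 (the leftmost entry greater than 3); 4 is bumped to row 2. In row 2, 4 replaces 5 (the leftmost entry greater than 4); 5 is bumped to row 3. 5 starts a new row 3. The new tableau is [[3, 6], [4], [5]].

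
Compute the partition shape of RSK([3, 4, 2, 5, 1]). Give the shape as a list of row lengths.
[3, 1, 1]

Row-insert each entry into an empty tableau.

After inserting 3: P = [[3]].
After inserting 4: P = [[3, 4]].
After inserting 2: P = [[2, 4], [3]].
After inserting 5: P = [[2, 4, 5], [3]].
After inserting 1: P = [[1, 4, 5], [2], [3]].

The final insertion tableau P = [[1, 4, 5], [2], [3]] has shape [3, 1, 1].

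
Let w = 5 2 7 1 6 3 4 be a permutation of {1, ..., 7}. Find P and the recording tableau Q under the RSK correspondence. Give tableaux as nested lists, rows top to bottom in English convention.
P = [[1, 3, 4], [2, 6], [5, 7]], Q = [[1, 3, 7], [2, 5], [4, 6]]

Insert each entry of the permutation into P by Schensted row insertion, recording in Q the position of each new cell.

After inserting 5: P = [[5]].
After inserting 2: P = [[2], [5]].
After inserting 7: P = [[2, 7], [5]].
After inserting 1: P = [[1, 7], [2], [5]].
After inserting 6: P = [[1, 6], [2, 7], [5]].
After inserting 3: P = [[1, 3], [2, 6], [5, 7]].
After inserting 4: P = [[1, 3, 4], [2, 6], [5, 7]].

So P = [[1, 3, 4], [2, 6], [5, 7]], Q = [[1, 3, 7], [2, 5], [4, 6]].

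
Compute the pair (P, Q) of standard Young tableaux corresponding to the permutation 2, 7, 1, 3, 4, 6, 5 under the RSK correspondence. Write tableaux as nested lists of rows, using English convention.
Insert each entry of the permutation into P by Schensted row insertion, recording in Q the position of each new cell.

Insert 2: appended to row 1. P = [[2]].
Insert 7: appended to row 1. P = [[2, 7]].
Insert 1: 1 bumps 2 from row 1; 2 starts row 2. P = [[1, 7], [2]].
Insert 3: 3 bumps 7 from row 1; 7 appends to row 2. P = [[1, 3], [2, 7]].
Insert 4: appended to row 1. P = [[1, 3, 4], [2, 7]].
Insert 6: appended to row 1. P = [[1, 3, 4, 6], [2, 7]].
Insert 5: 5 bumps 6 from row 1; 6 bumps 7 from row 2; 7 starts row 3. P = [[1, 3, 4, 5], [2, 6], [7]].

So P = [[1, 3, 4, 5], [2, 6], [7]], Q = [[1, 2, 5, 6], [3, 4], [7]].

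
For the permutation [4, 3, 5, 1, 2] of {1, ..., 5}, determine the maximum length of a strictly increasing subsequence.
2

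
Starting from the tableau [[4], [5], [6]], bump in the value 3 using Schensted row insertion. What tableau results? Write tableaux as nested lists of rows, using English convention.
In row 1, 3 replaces 4 (the leftmost entry greater than 3); 4 is bumped to row 2. In row 2, 4 replaces 5 (the leftmost entry greater than 4); 5 is bumped to row 3. In row 3, 5 replaces 6 (the leftmost entry greater than 5); 6 is bumped to row 4. 6 starts a new row 4. The new tableau is [[3], [4], [5], [6]].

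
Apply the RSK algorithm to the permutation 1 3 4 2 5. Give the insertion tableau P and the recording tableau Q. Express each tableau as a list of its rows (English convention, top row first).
P = [[1, 2, 4, 5], [3]], Q = [[1, 2, 3, 5], [4]]

Insert each entry of the permutation into P by Schensted row insertion, recording in Q the position of each new cell.

After inserting 1: P = [[1]].
After inserting 3: P = [[1, 3]].
After inserting 4: P = [[1, 3, 4]].
After inserting 2: P = [[1, 2, 4], [3]].
After inserting 5: P = [[1, 2, 4, 5], [3]].

So P = [[1, 2, 4, 5], [3]], Q = [[1, 2, 3, 5], [4]].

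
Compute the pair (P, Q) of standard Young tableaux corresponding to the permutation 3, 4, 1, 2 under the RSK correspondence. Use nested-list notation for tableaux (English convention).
P = [[1, 2], [3, 4]], Q = [[1, 2], [3, 4]]

Insert each entry of the permutation into P by Schensted row insertion, recording in Q the position of each new cell.

After inserting 3: P = [[3]].
After inserting 4: P = [[3, 4]].
After inserting 1: P = [[1, 4], [3]].
After inserting 2: P = [[1, 2], [3, 4]].

So P = [[1, 2], [3, 4]], Q = [[1, 2], [3, 4]].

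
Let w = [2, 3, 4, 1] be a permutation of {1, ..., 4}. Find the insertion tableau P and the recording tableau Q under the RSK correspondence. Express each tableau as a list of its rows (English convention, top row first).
P = [[1, 3, 4], [2]], Q = [[1, 2, 3], [4]]

Insert each entry of the permutation into P by Schensted row insertion, recording in Q the position of each new cell.

Insert 2: appended to row 1. P = [[2]], Q = [[1]].
Insert 3: appended to row 1. P = [[2, 3]], Q = [[1, 2]].
Insert 4: appended to row 1. P = [[2, 3, 4]], Q = [[1, 2, 3]].
Insert 1: 1 bumps 2 from row 1; 2 starts row 2. P = [[1, 3, 4], [2]], Q = [[1, 2, 3], [4]].

So P = [[1, 3, 4], [2]], Q = [[1, 2, 3], [4]].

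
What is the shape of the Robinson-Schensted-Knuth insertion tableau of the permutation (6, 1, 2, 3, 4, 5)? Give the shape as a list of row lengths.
Row-insert each entry into an empty tableau.

After inserting 6: P = [[6]].
After inserting 1: P = [[1], [6]].
After inserting 2: P = [[1, 2], [6]].
After inserting 3: P = [[1, 2, 3], [6]].
After inserting 4: P = [[1, 2, 3, 4], [6]].
After inserting 5: P = [[1, 2, 3, 4, 5], [6]].

The final insertion tableau P = [[1, 2, 3, 4, 5], [6]] has shape [5, 1].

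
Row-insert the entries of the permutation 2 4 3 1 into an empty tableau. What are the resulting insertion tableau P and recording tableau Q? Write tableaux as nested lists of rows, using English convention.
P = [[1, 3], [2], [4]], Q = [[1, 2], [3], [4]]

Insert each entry of the permutation into P by Schensted row insertion, recording in Q the position of each new cell.

After inserting 2: P = [[2]].
After inserting 4: P = [[2, 4]].
After inserting 3: P = [[2, 3], [4]].
After inserting 1: P = [[1, 3], [2], [4]].

So P = [[1, 3], [2], [4]], Q = [[1, 2], [3], [4]].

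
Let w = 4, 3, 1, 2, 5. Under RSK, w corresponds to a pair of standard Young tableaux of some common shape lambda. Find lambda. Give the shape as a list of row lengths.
[3, 1, 1]

Row-insert each entry into an empty tableau.

After inserting 4: P = [[4]].
After inserting 3: P = [[3], [4]].
After inserting 1: P = [[1], [3], [4]].
After inserting 2: P = [[1, 2], [3], [4]].
After inserting 5: P = [[1, 2, 5], [3], [4]].

The final insertion tableau P = [[1, 2, 5], [3], [4]] has shape [3, 1, 1].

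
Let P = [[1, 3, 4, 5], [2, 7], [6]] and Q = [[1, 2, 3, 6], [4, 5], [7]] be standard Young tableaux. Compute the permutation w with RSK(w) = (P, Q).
2 6 7 3 4 5 1

Reverse the RSK construction: for i from n down to 1, find the cell of Q containing i, remove the entry at that cell from P, and reverse-bump it up through P; the value ejected from row 1 is w(i).

Step i=7: Q has 7 at row 3, column 1; remove 6 from row 3 of P and reverse-bump: 6 enters row 2 and ejects 2; 2 enters row 1 and ejects 1. So w(7) = 1. P is now [[2, 3, 4, 5], [6, 7]].
Step i=6: Q has 6 at row 1, column 4; remove that cell from P, ejecting 5. So w(6) = 5. P is now [[2, 3, 4], [6, 7]].
Step i=5: Q has 5 at row 2, column 2; remove 7 from row 2 of P and reverse-bump: 7 enters row 1 and ejects 4. So w(5) = 4. P is now [[2, 3, 7], [6]].
Step i=4: Q has 4 at row 2, column 1; remove 6 from row 2 of P and reverse-bump: 6 enters row 1 and ejects 3. So w(4) = 3. P is now [[2, 6, 7]].
Step i=3: Q has 3 at row 1, column 3; remove that cell from P, ejecting 7. So w(3) = 7. P is now [[2, 6]].
Step i=2: Q has 2 at row 1, column 2; remove that cell from P, ejecting 6. So w(2) = 6. P is now [[2]].
Step i=1: Q has 1 at row 1, column 1; remove that cell from P, ejecting 2. So w(1) = 2. P is now [].

So w = 2 6 7 3 4 5 1.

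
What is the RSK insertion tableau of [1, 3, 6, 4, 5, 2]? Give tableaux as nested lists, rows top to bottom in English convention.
P = [[1, 2, 4, 5], [3], [6]]

After inserting 1: P = [[1]].
After inserting 3: P = [[1, 3]].
After inserting 6: P = [[1, 3, 6]].
After inserting 4: P = [[1, 3, 4], [6]].
After inserting 5: P = [[1, 3, 4, 5], [6]].
After inserting 2: P = [[1, 2, 4, 5], [3], [6]].

So P = [[1, 2, 4, 5], [3], [6]].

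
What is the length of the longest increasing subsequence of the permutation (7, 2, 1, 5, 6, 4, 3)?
3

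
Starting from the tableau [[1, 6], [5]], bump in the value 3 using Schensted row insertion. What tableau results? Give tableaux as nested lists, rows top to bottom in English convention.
In row 1, 3 replaces 6 (the leftmost entry greater than 3); 6 is bumped to row 2. 6 is appended to row 2. The new tableau is [[1, 3], [5, 6]].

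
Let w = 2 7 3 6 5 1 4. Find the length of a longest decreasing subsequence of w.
4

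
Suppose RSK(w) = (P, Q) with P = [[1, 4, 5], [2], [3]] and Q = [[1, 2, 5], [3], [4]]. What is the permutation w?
Reverse the RSK construction: for i from n down to 1, find the cell of Q containing i, remove the entry at that cell from P, and reverse-bump it up through P; the value ejected from row 1 is w(i).

Step i=5: Q has 5 at row 1, column 3; remove that cell from P, ejecting 5. So w(5) = 5. P is now [[1, 4], [2], [3]].
Step i=4: Q has 4 at row 3, column 1; remove 3 from row 3 of P and reverse-bump: 3 enters row 2 and ejects 2; 2 enters row 1 and ejects 1. So w(4) = 1. P is now [[2, 4], [3]].
Step i=3: Q has 3 at row 2, column 1; remove 3 from row 2 of P and reverse-bump: 3 enters row 1 and ejects 2. So w(3) = 2. P is now [[3, 4]].
Step i=2: Q has 2 at row 1, column 2; remove that cell from P, ejecting 4. So w(2) = 4. P is now [[3]].
Step i=1: Q has 1 at row 1, column 1; remove that cell from P, ejecting 3. So w(1) = 3. P is now [].

So w = 3 4 2 1 5.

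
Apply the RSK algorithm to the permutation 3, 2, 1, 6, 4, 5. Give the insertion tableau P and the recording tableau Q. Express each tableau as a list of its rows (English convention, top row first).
P = [[1, 4, 5], [2, 6], [3]], Q = [[1, 4, 6], [2, 5], [3]]

Insert each entry of the permutation into P by Schensted row insertion, recording in Q the position of each new cell.

Insert 3: appended to row 1. P = [[3]].
Insert 2: 2 bumps 3 from row 1; 3 starts row 2. P = [[2], [3]].
Insert 1: 1 bumps 2 from row 1; 2 bumps 3 from row 2; 3 starts row 3. P = [[1], [2], [3]].
Insert 6: appended to row 1. P = [[1, 6], [2], [3]].
Insert 4: 4 bumps 6 from row 1; 6 appends to row 2. P = [[1, 4], [2, 6], [3]].
Insert 5: appended to row 1. P = [[1, 4, 5], [2, 6], [3]].

So P = [[1, 4, 5], [2, 6], [3]], Q = [[1, 4, 6], [2, 5], [3]].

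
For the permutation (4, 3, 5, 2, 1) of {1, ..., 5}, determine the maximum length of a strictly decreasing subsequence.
4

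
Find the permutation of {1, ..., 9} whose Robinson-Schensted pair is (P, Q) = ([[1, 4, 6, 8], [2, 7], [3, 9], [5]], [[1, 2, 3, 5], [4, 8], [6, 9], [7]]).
Reverse the RSK construction: for i from n down to 1, find the cell of Q containing i, remove the entry at that cell from P, and reverse-bump it up through P; the value ejected from row 1 is w(i).

Step i=9: Q has 9 at row 3, column 2; remove 9 from row 3 of P and reverse-bump: 9 enters row 2 and ejects 7; 7 enters row 1 and ejects 6. So w(9) = 6. P is now [[1, 4, 7, 8], [2, 9], [3], [5]].
Step i=8: Q has 8 at row 2, column 2; remove 9 from row 2 of P and reverse-bump: 9 enters row 1 and ejects 8. So w(8) = 8. P is now [[1, 4, 7, 9], [2], [3], [5]].
Step i=7: Q has 7 at row 4, column 1; remove 5 from row 4 of P and reverse-bump: 5 enters row 3 and ejects 3; 3 enters row 2 and ejects 2; 2 enters row 1 and ejects 1. So w(7) = 1. P is now [[2, 4, 7, 9], [3], [5]].
Step i=6: Q has 6 at row 3, column 1; remove 5 from row 3 of P and reverse-bump: 5 enters row 2 and ejects 3; 3 enters row 1 and ejects 2. So w(6) = 2. P is now [[3, 4, 7, 9], [5]].
Step i=5: Q has 5 at row 1, column 4; remove that cell from P, ejecting 9. So w(5) = 9. P is now [[3, 4, 7], [5]].
Step i=4: Q has 4 at row 2, column 1; remove 5 from row 2 of P and reverse-bump: 5 enters row 1 and ejects 4. So w(4) = 4. P is now [[3, 5, 7]].
Step i=3: Q has 3 at row 1, column 3; remove that cell from P, ejecting 7. So w(3) = 7. P is now [[3, 5]].
Step i=2: Q has 2 at row 1, column 2; remove that cell from P, ejecting 5. So w(2) = 5. P is now [[3]].
Step i=1: Q has 1 at row 1, column 1; remove that cell from P, ejecting 3. So w(1) = 3. P is now [].

So w = 3 5 7 4 9 2 1 8 6.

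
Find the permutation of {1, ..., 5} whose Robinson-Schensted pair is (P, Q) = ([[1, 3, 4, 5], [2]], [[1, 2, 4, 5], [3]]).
Reverse the RSK construction: for i from n down to 1, find the cell of Q containing i, remove the entry at that cell from P, and reverse-bump it up through P; the value ejected from row 1 is w(i).

Step i=5: Q has 5 at row 1, column 4; remove that cell from P, ejecting 5. So w(5) = 5. P is now [[1, 3, 4], [2]].
Step i=4: Q has 4 at row 1, column 3; remove that cell from P, ejecting 4. So w(4) = 4. P is now [[1, 3], [2]].
Step i=3: Q has 3 at row 2, column 1; remove 2 from row 2 of P and reverse-bump: 2 enters row 1 and ejects 1. So w(3) = 1. P is now [[2, 3]].
Step i=2: Q has 2 at row 1, column 2; remove that cell from P, ejecting 3. So w(2) = 3. P is now [[2]].
Step i=1: Q has 1 at row 1, column 1; remove that cell from P, ejecting 2. So w(1) = 2. P is now [].

So w = 2 3 1 4 5.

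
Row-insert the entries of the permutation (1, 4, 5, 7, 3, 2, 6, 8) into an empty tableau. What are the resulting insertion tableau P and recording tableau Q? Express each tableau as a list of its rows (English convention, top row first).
P = [[1, 2, 5, 6, 8], [3, 7], [4]], Q = [[1, 2, 3, 4, 8], [5, 7], [6]]

Insert each entry of the permutation into P by Schensted row insertion, recording in Q the position of each new cell.

Insert 1: appended to row 1. P = [[1]], Q = [[1]].
Insert 4: appended to row 1. P = [[1, 4]], Q = [[1, 2]].
Insert 5: appended to row 1. P = [[1, 4, 5]], Q = [[1, 2, 3]].
Insert 7: appended to row 1. P = [[1, 4, 5, 7]], Q = [[1, 2, 3, 4]].
Insert 3: 3 bumps 4 from row 1; 4 starts row 2. P = [[1, 3, 5, 7], [4]], Q = [[1, 2, 3, 4], [5]].
Insert 2: 2 bumps 3 from row 1; 3 bumps 4 from row 2; 4 starts row 3. P = [[1, 2, 5, 7], [3], [4]], Q = [[1, 2, 3, 4], [5], [6]].
Insert 6: 6 bumps 7 from row 1; 7 appends to row 2. P = [[1, 2, 5, 6], [3, 7], [4]], Q = [[1, 2, 3, 4], [5, 7], [6]].
Insert 8: appended to row 1. P = [[1, 2, 5, 6, 8], [3, 7], [4]], Q = [[1, 2, 3, 4, 8], [5, 7], [6]].

So P = [[1, 2, 5, 6, 8], [3, 7], [4]], Q = [[1, 2, 3, 4, 8], [5, 7], [6]].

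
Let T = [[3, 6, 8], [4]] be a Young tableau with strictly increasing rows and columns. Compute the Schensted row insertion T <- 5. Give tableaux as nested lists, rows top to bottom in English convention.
[[3, 5, 8], [4, 6]]

In row 1, 5 replaces 6 (the leftmost entry greater than 5); 6 is bumped to row 2. 6 is appended to row 2. The new tableau is [[3, 5, 8], [4, 6]].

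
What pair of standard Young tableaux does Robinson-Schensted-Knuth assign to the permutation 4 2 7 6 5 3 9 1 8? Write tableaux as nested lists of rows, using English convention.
P = [[1, 3, 8], [2, 5, 9], [4], [6], [7]], Q = [[1, 3, 7], [2, 4, 9], [5], [6], [8]]

Insert each entry of the permutation into P by Schensted row insertion, recording in Q the position of each new cell.

Insert 4: appended to row 1. P = [[4]].
Insert 2: 2 bumps 4 from row 1; 4 starts row 2. P = [[2], [4]].
Insert 7: appended to row 1. P = [[2, 7], [4]].
Insert 6: 6 bumps 7 from row 1; 7 appends to row 2. P = [[2, 6], [4, 7]].
Insert 5: 5 bumps 6 from row 1; 6 bumps 7 from row 2; 7 starts row 3. P = [[2, 5], [4, 6], [7]].
Insert 3: 3 bumps 5 from row 1; 5 bumps 6 from row 2; 6 bumps 7 from row 3; 7 starts row 4. P = [[2, 3], [4, 5], [6], [7]].
Insert 9: appended to row 1. P = [[2, 3, 9], [4, 5], [6], [7]].
Insert 1: 1 bumps 2 from row 1; 2 bumps 4 from row 2; 4 bumps 6 from row 3; 6 bumps 7 from row 4; 7 starts row 5. P = [[1, 3, 9], [2, 5], [4], [6], [7]].
Insert 8: 8 bumps 9 from row 1; 9 appends to row 2. P = [[1, 3, 8], [2, 5, 9], [4], [6], [7]].

So P = [[1, 3, 8], [2, 5, 9], [4], [6], [7]], Q = [[1, 3, 7], [2, 4, 9], [5], [6], [8]].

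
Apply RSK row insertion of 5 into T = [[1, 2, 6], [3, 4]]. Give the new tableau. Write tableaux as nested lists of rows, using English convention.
In row 1, 5 replaces 6 (the leftmost entry greater than 5); 6 is bumped to row 2. 6 is appended to row 2. The new tableau is [[1, 2, 5], [3, 4, 6]].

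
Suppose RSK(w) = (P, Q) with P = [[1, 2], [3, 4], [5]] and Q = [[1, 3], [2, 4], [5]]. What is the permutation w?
Reverse the RSK construction: for i from n down to 1, find the cell of Q containing i, remove the entry at that cell from P, and reverse-bump it up through P; the value ejected from row 1 is w(i).

Step i=5: Q has 5 at row 3, column 1; remove 5 from row 3 of P and reverse-bump: 5 enters row 2 and ejects 4; 4 enters row 1 and ejects 2. So w(5) = 2. P is now [[1, 4], [3, 5]].
Step i=4: Q has 4 at row 2, column 2; remove 5 from row 2 of P and reverse-bump: 5 enters row 1 and ejects 4. So w(4) = 4. P is now [[1, 5], [3]].
Step i=3: Q has 3 at row 1, column 2; remove that cell from P, ejecting 5. So w(3) = 5. P is now [[1], [3]].
Step i=2: Q has 2 at row 2, column 1; remove 3 from row 2 of P and reverse-bump: 3 enters row 1 and ejects 1. So w(2) = 1. P is now [[3]].
Step i=1: Q has 1 at row 1, column 1; remove that cell from P, ejecting 3. So w(1) = 3. P is now [].

So w = 3 1 5 4 2.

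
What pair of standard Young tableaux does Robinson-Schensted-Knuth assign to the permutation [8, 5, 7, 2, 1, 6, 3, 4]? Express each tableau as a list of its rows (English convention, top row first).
P = [[1, 3, 4], [2, 6], [5, 7], [8]], Q = [[1, 3, 8], [2, 6], [4, 7], [5]]

Insert each entry of the permutation into P by Schensted row insertion, recording in Q the position of each new cell.

Insert 8: appended to row 1. P = [[8]].
Insert 5: 5 bumps 8 from row 1; 8 starts row 2. P = [[5], [8]].
Insert 7: appended to row 1. P = [[5, 7], [8]].
Insert 2: 2 bumps 5 from row 1; 5 bumps 8 from row 2; 8 starts row 3. P = [[2, 7], [5], [8]].
Insert 1: 1 bumps 2 from row 1; 2 bumps 5 from row 2; 5 bumps 8 from row 3; 8 starts row 4. P = [[1, 7], [2], [5], [8]].
Insert 6: 6 bumps 7 from row 1; 7 appends to row 2. P = [[1, 6], [2, 7], [5], [8]].
Insert 3: 3 bumps 6 from row 1; 6 bumps 7 from row 2; 7 appends to row 3. P = [[1, 3], [2, 6], [5, 7], [8]].
Insert 4: appended to row 1. P = [[1, 3, 4], [2, 6], [5, 7], [8]].

So P = [[1, 3, 4], [2, 6], [5, 7], [8]], Q = [[1, 3, 8], [2, 6], [4, 7], [5]].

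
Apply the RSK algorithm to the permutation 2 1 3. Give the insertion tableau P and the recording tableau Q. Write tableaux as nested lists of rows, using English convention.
P = [[1, 3], [2]], Q = [[1, 3], [2]]

Insert each entry of the permutation into P by Schensted row insertion, recording in Q the position of each new cell.

Insert 2: appended to row 1. P = [[2]].
Insert 1: 1 bumps 2 from row 1; 2 starts row 2. P = [[1], [2]].
Insert 3: appended to row 1. P = [[1, 3], [2]].

So P = [[1, 3], [2]], Q = [[1, 3], [2]].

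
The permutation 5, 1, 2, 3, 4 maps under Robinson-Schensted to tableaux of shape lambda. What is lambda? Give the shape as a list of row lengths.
RSK row insertion gives P = [[1, 2, 3, 4], [5]], which has shape [4, 1].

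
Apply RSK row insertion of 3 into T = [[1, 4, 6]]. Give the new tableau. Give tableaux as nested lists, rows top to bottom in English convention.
In row 1, 3 replaces 4 (the leftmost entry greater than 3); 4 is bumped to row 2. 4 starts a new row 2. The new tableau is [[1, 3, 6], [4]].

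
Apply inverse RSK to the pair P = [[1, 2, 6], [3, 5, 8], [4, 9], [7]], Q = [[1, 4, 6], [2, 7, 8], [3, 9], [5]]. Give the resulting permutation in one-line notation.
Reverse the RSK construction: for i from n down to 1, find the cell of Q containing i, remove the entry at that cell from P, and reverse-bump it up through P; the value ejected from row 1 is w(i).

Step i=9: Q has 9 at row 3, column 2; remove 9 from row 3 of P and reverse-bump: 9 enters row 2 and ejects 8; 8 enters row 1 and ejects 6. So w(9) = 6. P is now [[1, 2, 8], [3, 5, 9], [4], [7]].
Step i=8: Q has 8 at row 2, column 3; remove 9 from row 2 of P and reverse-bump: 9 enters row 1 and ejects 8. So w(8) = 8. P is now [[1, 2, 9], [3, 5], [4], [7]].
Step i=7: Q has 7 at row 2, column 2; remove 5 from row 2 of P and reverse-bump: 5 enters row 1 and ejects 2. So w(7) = 2. P is now [[1, 5, 9], [3], [4], [7]].
Step i=6: Q has 6 at row 1, column 3; remove that cell from P, ejecting 9. So w(6) = 9. P is now [[1, 5], [3], [4], [7]].
Step i=5: Q has 5 at row 4, column 1; remove 7 from row 4 of P and reverse-bump: 7 enters row 3 and ejects 4; 4 enters row 2 and ejects 3; 3 enters row 1 and ejects 1. So w(5) = 1. P is now [[3, 5], [4], [7]].
Step i=4: Q has 4 at row 1, column 2; remove that cell from P, ejecting 5. So w(4) = 5. P is now [[3], [4], [7]].
Step i=3: Q has 3 at row 3, column 1; remove 7 from row 3 of P and reverse-bump: 7 enters row 2 and ejects 4; 4 enters row 1 and ejects 3. So w(3) = 3. P is now [[4], [7]].
Step i=2: Q has 2 at row 2, column 1; remove 7 from row 2 of P and reverse-bump: 7 enters row 1 and ejects 4. So w(2) = 4. P is now [[7]].
Step i=1: Q has 1 at row 1, column 1; remove that cell from P, ejecting 7. So w(1) = 7. P is now [].

So w = 7 4 3 5 1 9 2 8 6.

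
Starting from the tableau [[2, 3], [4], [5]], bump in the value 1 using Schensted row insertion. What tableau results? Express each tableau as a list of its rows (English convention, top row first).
[[1, 3], [2], [4], [5]]

In row 1, 1 replaces 2 (the leftmost entry greater than 1); 2 is bumped to row 2. In row 2, 2 replaces 4 (the leftmost entry greater than 2); 4 is bumped to row 3. In row 3, 4 replaces 5 (the leftmost entry greater than 4); 5 is bumped to row 4. 5 starts a new row 4. The new tableau is [[1, 3], [2], [4], [5]].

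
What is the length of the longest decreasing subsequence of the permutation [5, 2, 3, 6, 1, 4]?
3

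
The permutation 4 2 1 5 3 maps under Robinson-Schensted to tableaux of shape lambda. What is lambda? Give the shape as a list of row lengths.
Row-insert each entry into an empty tableau.

After inserting 4: P = [[4]].
After inserting 2: P = [[2], [4]].
After inserting 1: P = [[1], [2], [4]].
After inserting 5: P = [[1, 5], [2], [4]].
After inserting 3: P = [[1, 3], [2, 5], [4]].

The final insertion tableau P = [[1, 3], [2, 5], [4]] has shape [2, 2, 1].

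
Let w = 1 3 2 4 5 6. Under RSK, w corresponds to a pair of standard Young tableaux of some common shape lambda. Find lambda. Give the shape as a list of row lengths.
Row-insert each entry into an empty tableau.

After inserting 1: P = [[1]].
After inserting 3: P = [[1, 3]].
After inserting 2: P = [[1, 2], [3]].
After inserting 4: P = [[1, 2, 4], [3]].
After inserting 5: P = [[1, 2, 4, 5], [3]].
After inserting 6: P = [[1, 2, 4, 5, 6], [3]].

The final insertion tableau P = [[1, 2, 4, 5, 6], [3]] has shape [5, 1].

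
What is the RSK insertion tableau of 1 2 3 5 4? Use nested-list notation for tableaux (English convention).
P = [[1, 2, 3, 4], [5]]

After inserting 1: P = [[1]].
After inserting 2: P = [[1, 2]].
After inserting 3: P = [[1, 2, 3]].
After inserting 5: P = [[1, 2, 3, 5]].
After inserting 4: P = [[1, 2, 3, 4], [5]].

So P = [[1, 2, 3, 4], [5]].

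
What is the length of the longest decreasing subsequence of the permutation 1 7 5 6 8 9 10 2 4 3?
4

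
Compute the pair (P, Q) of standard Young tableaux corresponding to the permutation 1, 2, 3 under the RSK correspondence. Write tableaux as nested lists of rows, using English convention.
P = [[1, 2, 3]], Q = [[1, 2, 3]]

Insert each entry of the permutation into P by Schensted row insertion, recording in Q the position of each new cell.

After inserting 1: P = [[1]].
After inserting 2: P = [[1, 2]].
After inserting 3: P = [[1, 2, 3]].

So P = [[1, 2, 3]], Q = [[1, 2, 3]].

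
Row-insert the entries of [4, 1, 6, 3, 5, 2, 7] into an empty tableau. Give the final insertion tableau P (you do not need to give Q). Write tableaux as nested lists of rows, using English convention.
After inserting 4: P = [[4]].
After inserting 1: P = [[1], [4]].
After inserting 6: P = [[1, 6], [4]].
After inserting 3: P = [[1, 3], [4, 6]].
After inserting 5: P = [[1, 3, 5], [4, 6]].
After inserting 2: P = [[1, 2, 5], [3, 6], [4]].
After inserting 7: P = [[1, 2, 5, 7], [3, 6], [4]].

So P = [[1, 2, 5, 7], [3, 6], [4]].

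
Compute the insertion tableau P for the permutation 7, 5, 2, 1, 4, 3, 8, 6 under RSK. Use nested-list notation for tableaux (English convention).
Insert 7: appended to row 1. P = [[7]].
Insert 5: 5 bumps 7 from row 1; 7 starts row 2. P = [[5], [7]].
Insert 2: 2 bumps 5 from row 1; 5 bumps 7 from row 2; 7 starts row 3. P = [[2], [5], [7]].
Insert 1: 1 bumps 2 from row 1; 2 bumps 5 from row 2; 5 bumps 7 from row 3; 7 starts row 4. P = [[1], [2], [5], [7]].
Insert 4: appended to row 1. P = [[1, 4], [2], [5], [7]].
Insert 3: 3 bumps 4 from row 1; 4 appends to row 2. P = [[1, 3], [2, 4], [5], [7]].
Insert 8: appended to row 1. P = [[1, 3, 8], [2, 4], [5], [7]].
Insert 6: 6 bumps 8 from row 1; 8 appends to row 2. P = [[1, 3, 6], [2, 4, 8], [5], [7]].

So P = [[1, 3, 6], [2, 4, 8], [5], [7]].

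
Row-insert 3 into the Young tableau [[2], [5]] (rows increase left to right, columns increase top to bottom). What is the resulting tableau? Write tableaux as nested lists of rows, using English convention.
3 is larger than every entry of row 1, so it is appended to row 1. The new tableau is [[2, 3], [5]].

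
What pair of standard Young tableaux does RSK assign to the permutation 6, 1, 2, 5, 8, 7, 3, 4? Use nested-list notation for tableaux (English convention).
Insert each entry of the permutation into P by Schensted row insertion, recording in Q the position of each new cell.

Insert 6: appended to row 1. P = [[6]].
Insert 1: 1 bumps 6 from row 1; 6 starts row 2. P = [[1], [6]].
Insert 2: appended to row 1. P = [[1, 2], [6]].
Insert 5: appended to row 1. P = [[1, 2, 5], [6]].
Insert 8: appended to row 1. P = [[1, 2, 5, 8], [6]].
Insert 7: 7 bumps 8 from row 1; 8 appends to row 2. P = [[1, 2, 5, 7], [6, 8]].
Insert 3: 3 bumps 5 from row 1; 5 bumps 6 from row 2; 6 starts row 3. P = [[1, 2, 3, 7], [5, 8], [6]].
Insert 4: 4 bumps 7 from row 1; 7 bumps 8 from row 2; 8 appends to row 3. P = [[1, 2, 3, 4], [5, 7], [6, 8]].

So P = [[1, 2, 3, 4], [5, 7], [6, 8]], Q = [[1, 3, 4, 5], [2, 6], [7, 8]].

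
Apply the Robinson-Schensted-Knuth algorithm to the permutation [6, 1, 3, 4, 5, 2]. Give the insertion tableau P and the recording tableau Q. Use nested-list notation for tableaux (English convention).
P = [[1, 2, 4, 5], [3], [6]], Q = [[1, 3, 4, 5], [2], [6]]

Insert each entry of the permutation into P by Schensted row insertion, recording in Q the position of each new cell.

Insert 6: appended to row 1. P = [[6]].
Insert 1: 1 bumps 6 from row 1; 6 starts row 2. P = [[1], [6]].
Insert 3: appended to row 1. P = [[1, 3], [6]].
Insert 4: appended to row 1. P = [[1, 3, 4], [6]].
Insert 5: appended to row 1. P = [[1, 3, 4, 5], [6]].
Insert 2: 2 bumps 3 from row 1; 3 bumps 6 from row 2; 6 starts row 3. P = [[1, 2, 4, 5], [3], [6]].

So P = [[1, 2, 4, 5], [3], [6]], Q = [[1, 3, 4, 5], [2], [6]].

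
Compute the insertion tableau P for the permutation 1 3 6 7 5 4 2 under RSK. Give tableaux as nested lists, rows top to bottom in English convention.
Insert 1: appended to row 1. P = [[1]].
Insert 3: appended to row 1. P = [[1, 3]].
Insert 6: appended to row 1. P = [[1, 3, 6]].
Insert 7: appended to row 1. P = [[1, 3, 6, 7]].
Insert 5: 5 bumps 6 from row 1; 6 starts row 2. P = [[1, 3, 5, 7], [6]].
Insert 4: 4 bumps 5 from row 1; 5 bumps 6 from row 2; 6 starts row 3. P = [[1, 3, 4, 7], [5], [6]].
Insert 2: 2 bumps 3 from row 1; 3 bumps 5 from row 2; 5 bumps 6 from row 3; 6 starts row 4. P = [[1, 2, 4, 7], [3], [5], [6]].

So P = [[1, 2, 4, 7], [3], [5], [6]].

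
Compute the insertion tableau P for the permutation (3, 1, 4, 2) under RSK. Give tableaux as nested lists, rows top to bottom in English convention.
Insert 3: appended to row 1. P = [[3]].
Insert 1: 1 bumps 3 from row 1; 3 starts row 2. P = [[1], [3]].
Insert 4: appended to row 1. P = [[1, 4], [3]].
Insert 2: 2 bumps 4 from row 1; 4 appends to row 2. P = [[1, 2], [3, 4]].

So P = [[1, 2], [3, 4]].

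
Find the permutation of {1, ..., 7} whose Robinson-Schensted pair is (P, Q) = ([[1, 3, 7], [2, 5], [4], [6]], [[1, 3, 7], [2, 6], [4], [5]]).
6 4 5 2 1 3 7

Reverse the RSK construction: for i from n down to 1, find the cell of Q containing i, remove the entry at that cell from P, and reverse-bump it up through P; the value ejected from row 1 is w(i).

Step i=7: Q has 7 at row 1, column 3; remove that cell from P, ejecting 7. So w(7) = 7. P is now [[1, 3], [2, 5], [4], [6]].
Step i=6: Q has 6 at row 2, column 2; remove 5 from row 2 of P and reverse-bump: 5 enters row 1 and ejects 3. So w(6) = 3. P is now [[1, 5], [2], [4], [6]].
Step i=5: Q has 5 at row 4, column 1; remove 6 from row 4 of P and reverse-bump: 6 enters row 3 and ejects 4; 4 enters row 2 and ejects 2; 2 enters row 1 and ejects 1. So w(5) = 1. P is now [[2, 5], [4], [6]].
Step i=4: Q has 4 at row 3, column 1; remove 6 from row 3 of P and reverse-bump: 6 enters row 2 and ejects 4; 4 enters row 1 and ejects 2. So w(4) = 2. P is now [[4, 5], [6]].
Step i=3: Q has 3 at row 1, column 2; remove that cell from P, ejecting 5. So w(3) = 5. P is now [[4], [6]].
Step i=2: Q has 2 at row 2, column 1; remove 6 from row 2 of P and reverse-bump: 6 enters row 1 and ejects 4. So w(2) = 4. P is now [[6]].
Step i=1: Q has 1 at row 1, column 1; remove that cell from P, ejecting 6. So w(1) = 6. P is now [].

So w = 6 4 5 2 1 3 7.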